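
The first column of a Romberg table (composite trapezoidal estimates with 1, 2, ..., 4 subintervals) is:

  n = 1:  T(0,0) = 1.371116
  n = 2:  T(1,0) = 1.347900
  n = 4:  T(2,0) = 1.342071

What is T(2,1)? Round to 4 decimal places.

T(2,1) = (4·1.342071 − 1.347900) / 3 = 1.340128

1.3401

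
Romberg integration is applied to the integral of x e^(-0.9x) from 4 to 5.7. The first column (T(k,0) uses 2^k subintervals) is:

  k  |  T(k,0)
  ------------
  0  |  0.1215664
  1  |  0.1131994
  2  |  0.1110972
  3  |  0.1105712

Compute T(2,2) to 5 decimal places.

T(1,1) = 0.1131994 + (0.1131994 − 0.1215664)/3 = 0.1104104
T(2,1) = (4·0.1110972 − 0.1131994) / 3 = 0.1103965
T(2,2) = 0.1103965 + (0.1103965 − 0.1104104)/15 = 0.1103956
(Column j=1 coincides with Simpson's rule on the same nodes.)

0.11040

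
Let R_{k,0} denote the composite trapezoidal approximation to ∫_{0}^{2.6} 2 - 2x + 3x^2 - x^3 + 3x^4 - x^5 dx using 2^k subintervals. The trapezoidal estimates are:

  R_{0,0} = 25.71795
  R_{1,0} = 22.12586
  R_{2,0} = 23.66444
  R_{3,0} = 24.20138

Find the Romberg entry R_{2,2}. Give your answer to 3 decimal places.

24.394

R_{1,1} = 22.12586 + (22.12586 − 25.71795)/3 = 20.92850
R_{2,1} = (4·23.66444 − 22.12586) / 3 = 24.17730
R_{2,2} = (16·24.17730 − 20.92850) / 15 = 24.39389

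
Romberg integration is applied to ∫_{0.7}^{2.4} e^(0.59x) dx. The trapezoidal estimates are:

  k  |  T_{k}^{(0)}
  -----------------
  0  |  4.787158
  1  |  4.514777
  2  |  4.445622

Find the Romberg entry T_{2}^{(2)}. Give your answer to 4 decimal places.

4.4225

T_{1}^{(1)} = (4·4.514777 − 4.787158) / 3 = 4.423983
T_{2}^{(1)} = (4·4.445622 − 4.514777) / 3 = 4.422570
T_{2}^{(2)} = (16·4.422570 − 4.423983) / 15 = 4.422476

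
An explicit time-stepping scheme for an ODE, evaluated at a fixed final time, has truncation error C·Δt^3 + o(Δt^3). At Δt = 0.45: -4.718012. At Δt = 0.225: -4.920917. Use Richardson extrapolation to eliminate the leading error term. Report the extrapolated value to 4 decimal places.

-4.9499

The leading error scales as Δt^3; refining by a factor of 2 reduces it by 2^3 = 8.
Extrapolated value = (8·A(Δt/2) − A(Δt)) / (8 − 1)
= (8·(-4.920917) − (-4.718012)) / 7
= -34.649324 / 7 = -4.949903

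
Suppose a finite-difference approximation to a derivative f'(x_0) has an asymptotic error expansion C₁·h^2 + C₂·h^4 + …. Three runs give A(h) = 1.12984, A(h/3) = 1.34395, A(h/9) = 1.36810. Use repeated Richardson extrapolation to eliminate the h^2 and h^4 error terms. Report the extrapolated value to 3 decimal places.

First eliminate the h^2 term (factor 3^2 = 9):
  B₁ = (9·1.34395 − 1.12984)/8 = 1.37071
  B₂ = (9·1.36810 − 1.34395)/8 = 1.37112
Then eliminate the h^4 term (factor 3^4 = 81):
  (81·1.37112 − 1.37071)/80 = 1.37113

1.371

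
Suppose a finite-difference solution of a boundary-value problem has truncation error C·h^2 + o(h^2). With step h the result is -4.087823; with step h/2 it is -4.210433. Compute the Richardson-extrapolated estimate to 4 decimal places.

Extrapolated value = (4·A(h/2) − A(h)) / (4 − 1)
= (4·(-4.210433) − (-4.087823)) / 3
= -12.753909 / 3 = -4.251303

-4.2513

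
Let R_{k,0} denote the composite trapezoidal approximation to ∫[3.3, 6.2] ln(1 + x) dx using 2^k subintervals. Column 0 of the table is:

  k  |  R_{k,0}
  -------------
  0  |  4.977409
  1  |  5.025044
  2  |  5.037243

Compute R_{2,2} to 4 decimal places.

5.0413

R_{1,1} = 5.025044 + (5.025044 − 4.977409)/3 = 5.040922
R_{2,1} = 5.037243 + (5.037243 − 5.025044)/3 = 5.041309
R_{2,2} = (16·5.041309 − 5.040922) / 15 = 5.041335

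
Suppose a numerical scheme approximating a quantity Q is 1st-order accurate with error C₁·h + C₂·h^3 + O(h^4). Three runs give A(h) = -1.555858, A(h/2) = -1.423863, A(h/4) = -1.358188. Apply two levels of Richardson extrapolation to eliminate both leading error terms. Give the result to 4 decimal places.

First eliminate the h term (factor 2^1 = 2):
  B₁ = (2·(-1.423863) − (-1.555858))/1 = -1.291868
  B₂ = (2·(-1.358188) − (-1.423863))/1 = -1.292513
Then eliminate the h^3 term (factor 2^3 = 8):
  (8·(-1.292513) − (-1.291868))/7 = -1.292605

-1.2926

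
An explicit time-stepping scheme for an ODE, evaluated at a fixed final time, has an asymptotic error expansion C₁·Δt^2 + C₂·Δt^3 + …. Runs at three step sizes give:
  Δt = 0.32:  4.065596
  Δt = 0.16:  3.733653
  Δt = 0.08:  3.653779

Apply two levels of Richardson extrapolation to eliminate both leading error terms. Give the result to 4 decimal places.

First eliminate the Δt^2 term (factor 2^2 = 4):
  B₁ = (4·3.733653 − 4.065596)/3 = 3.623005
  B₂ = (4·3.653779 − 3.733653)/3 = 3.627154
Then eliminate the Δt^3 term (factor 2^3 = 8):
  (8·3.627154 − 3.623005)/7 = 3.627747

3.6277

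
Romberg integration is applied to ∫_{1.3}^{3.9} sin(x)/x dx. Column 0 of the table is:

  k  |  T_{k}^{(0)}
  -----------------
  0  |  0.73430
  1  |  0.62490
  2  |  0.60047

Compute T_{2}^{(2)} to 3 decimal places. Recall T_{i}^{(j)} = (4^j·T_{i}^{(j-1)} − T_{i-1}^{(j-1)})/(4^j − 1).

T_{1}^{(1)} = (4·0.62490 − 0.73430) / 3 = 0.58843
T_{2}^{(1)} = (4·0.60047 − 0.62490) / 3 = 0.59233
T_{2}^{(2)} = 0.59233 + (0.59233 − 0.58843)/15 = 0.59259

0.593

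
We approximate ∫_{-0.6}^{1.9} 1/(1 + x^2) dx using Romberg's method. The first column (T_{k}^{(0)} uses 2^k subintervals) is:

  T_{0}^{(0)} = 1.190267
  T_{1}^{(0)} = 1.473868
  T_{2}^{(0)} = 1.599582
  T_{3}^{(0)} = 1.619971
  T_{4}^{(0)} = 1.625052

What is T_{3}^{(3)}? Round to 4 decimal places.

T_{1}^{(1)} = 1.473868 + (1.473868 − 1.190267)/3 = 1.568402
T_{2}^{(1)} = (4·1.599582 − 1.473868) / 3 = 1.641487
T_{3}^{(1)} = (4·1.619971 − 1.599582) / 3 = 1.626767
T_{2}^{(2)} = (16·1.641487 − 1.568402) / 15 = 1.646359
T_{3}^{(2)} = 1.626767 + (1.626767 − 1.641487)/15 = 1.625786
T_{3}^{(3)} = 1.625786 + (1.625786 − 1.646359)/63 = 1.625459

1.6255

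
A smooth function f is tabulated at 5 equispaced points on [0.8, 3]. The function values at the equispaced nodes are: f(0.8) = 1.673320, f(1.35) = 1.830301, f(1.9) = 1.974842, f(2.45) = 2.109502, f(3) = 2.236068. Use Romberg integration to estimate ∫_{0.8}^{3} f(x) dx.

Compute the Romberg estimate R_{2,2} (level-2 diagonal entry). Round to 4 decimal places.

4.3300

R_{0,0} (trapezoid, 1 panel, h=2.2000): 4.300327
R_{1,0} (trapezoid, 2 panels, h=1.1000): 4.322490
R_{2,0} (trapezoid, 4 panels, h=0.5500): 4.328136
R_{1,1} = 4.322490 + (4.322490 − 4.300327)/3 = 4.329878
R_{2,1} = 4.328136 + (4.328136 − 4.322490)/3 = 4.330018
R_{2,2} = 4.330018 + (4.330018 − 4.329878)/15 = 4.330027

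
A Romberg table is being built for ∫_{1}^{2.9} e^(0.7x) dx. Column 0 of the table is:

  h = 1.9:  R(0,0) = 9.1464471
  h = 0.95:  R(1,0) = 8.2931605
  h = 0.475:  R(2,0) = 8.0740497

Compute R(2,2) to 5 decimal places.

R(1,1) = 8.2931605 + (8.2931605 − 9.1464471)/3 = 8.0087316
R(2,1) = 8.0740497 + (8.0740497 − 8.2931605)/3 = 8.0010128
R(2,2) = 8.0010128 + (8.0010128 − 8.0087316)/15 = 8.0004982

8.00050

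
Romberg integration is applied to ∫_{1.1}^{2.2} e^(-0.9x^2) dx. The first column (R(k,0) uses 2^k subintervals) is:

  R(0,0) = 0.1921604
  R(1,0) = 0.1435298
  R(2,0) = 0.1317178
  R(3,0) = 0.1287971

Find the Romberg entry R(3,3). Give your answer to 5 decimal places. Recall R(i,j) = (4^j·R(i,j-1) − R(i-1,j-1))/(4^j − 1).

R(1,1) = 0.1435298 + (0.1435298 − 0.1921604)/3 = 0.1273196
R(2,1) = (4·0.1317178 − 0.1435298) / 3 = 0.1277805
R(3,1) = 0.1287971 + (0.1287971 − 0.1317178)/3 = 0.1278235
R(2,2) = 0.1277805 + (0.1277805 − 0.1273196)/15 = 0.1278112
R(3,2) = (16·0.1278235 − 0.1277805) / 15 = 0.1278264
R(3,3) = (64·0.1278264 − 0.1278112) / 63 = 0.1278266

0.12783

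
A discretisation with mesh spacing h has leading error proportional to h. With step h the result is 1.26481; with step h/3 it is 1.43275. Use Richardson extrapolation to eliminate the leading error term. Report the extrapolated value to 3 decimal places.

1.517

The leading error scales as h; refining by a factor of 3 reduces it by 3^1 = 3.
Extrapolated value = (3·A(h/3) − A(h)) / (3 − 1)
= (3·1.43275 − 1.26481) / 2
= 3.03344 / 2 = 1.51672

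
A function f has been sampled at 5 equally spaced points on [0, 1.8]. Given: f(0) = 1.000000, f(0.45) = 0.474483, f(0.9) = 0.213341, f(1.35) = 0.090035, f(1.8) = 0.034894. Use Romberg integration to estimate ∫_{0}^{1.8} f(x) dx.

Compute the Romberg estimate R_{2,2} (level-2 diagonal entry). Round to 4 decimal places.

R_{0,0} (trapezoid, 1 panel, h=1.8000): 0.931405
R_{1,0} (trapezoid, 2 panels, h=0.9000): 0.657709
R_{2,0} (trapezoid, 4 panels, h=0.4500): 0.582888
R_{1,1} = 0.657709 + (0.657709 − 0.931405)/3 = 0.566477
R_{2,1} = 0.582888 + (0.582888 − 0.657709)/3 = 0.557948
R_{2,2} = 0.557948 + (0.557948 − 0.566477)/15 = 0.557379

0.5574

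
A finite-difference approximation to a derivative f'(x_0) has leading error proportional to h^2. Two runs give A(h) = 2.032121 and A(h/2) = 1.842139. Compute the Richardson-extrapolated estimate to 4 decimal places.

1.7788

The leading error scales as h^2; refining by a factor of 2 reduces it by 2^2 = 4.
Extrapolated value = (4·A(h/2) − A(h)) / (4 − 1)
= (4·1.842139 − 2.032121) / 3
= 5.336435 / 3 = 1.778812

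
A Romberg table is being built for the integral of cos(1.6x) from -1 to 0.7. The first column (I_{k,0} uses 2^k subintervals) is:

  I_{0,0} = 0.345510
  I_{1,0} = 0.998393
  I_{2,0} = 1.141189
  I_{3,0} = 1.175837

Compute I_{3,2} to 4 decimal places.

1.1873

Richardson extrapolation on the trapezoidal column (denominator 4−1=3):
I_{2,1} = (4·1.141189 − 0.998393) / 3 = 1.188788
I_{3,1} = (4·1.175837 − 1.141189) / 3 = 1.187386
I_{3,2} = 1.187386 + (1.187386 − 1.188788)/15 = 1.187293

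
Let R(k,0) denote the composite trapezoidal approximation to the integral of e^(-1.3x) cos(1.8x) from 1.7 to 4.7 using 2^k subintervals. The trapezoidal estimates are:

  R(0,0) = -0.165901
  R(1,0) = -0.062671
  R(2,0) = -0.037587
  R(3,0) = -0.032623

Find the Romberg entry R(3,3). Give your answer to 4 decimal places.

Richardson extrapolation on the trapezoidal column (denominator 4−1=3):
R(1,1) = -0.062671 + (-0.062671 − (-0.165901))/3 = -0.028261
R(2,1) = -0.037587 + (-0.037587 − (-0.062671))/3 = -0.029226
R(3,1) = -0.032623 + (-0.032623 − (-0.037587))/3 = -0.030968
R(2,2) = (16·(-0.029226) − (-0.028261)) / 15 = -0.029290
R(3,2) = (16·(-0.030968) − (-0.029226)) / 15 = -0.031084
R(3,3) = (64·(-0.031084) − (-0.029290)) / 63 = -0.031112

-0.0311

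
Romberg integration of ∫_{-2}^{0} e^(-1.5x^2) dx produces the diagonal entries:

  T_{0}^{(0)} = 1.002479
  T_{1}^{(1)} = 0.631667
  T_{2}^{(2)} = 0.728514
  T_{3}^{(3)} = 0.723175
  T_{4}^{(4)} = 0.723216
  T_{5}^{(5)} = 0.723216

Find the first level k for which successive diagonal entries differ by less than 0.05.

|T_{1}^{(1)} − T_{0}^{(0)}| = 0.370812 ≥ 0.05
|T_{2}^{(2)} − T_{1}^{(1)}| = 0.096847 ≥ 0.05
|T_{3}^{(3)} − T_{2}^{(2)}| = 0.005339 < 0.05

k = 3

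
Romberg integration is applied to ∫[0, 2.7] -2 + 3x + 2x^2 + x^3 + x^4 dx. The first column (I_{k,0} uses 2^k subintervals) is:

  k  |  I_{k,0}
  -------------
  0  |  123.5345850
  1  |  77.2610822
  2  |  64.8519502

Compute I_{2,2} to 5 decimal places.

60.64084

Richardson extrapolation on the trapezoidal column (denominator 4−1=3):
I_{1,1} = (4·77.2610822 − 123.5345850) / 3 = 61.8365813
I_{2,1} = (4·64.8519502 − 77.2610822) / 3 = 60.7155729
I_{2,2} = 60.7155729 + (60.7155729 − 61.8365813)/15 = 60.6408390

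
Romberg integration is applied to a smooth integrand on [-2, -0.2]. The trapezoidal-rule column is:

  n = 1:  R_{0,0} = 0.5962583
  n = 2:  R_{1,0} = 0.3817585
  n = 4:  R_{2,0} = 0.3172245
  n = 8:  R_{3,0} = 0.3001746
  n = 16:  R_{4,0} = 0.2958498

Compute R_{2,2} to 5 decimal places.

Richardson extrapolation on the trapezoidal column (denominator 4−1=3):
R_{1,1} = 0.3817585 + (0.3817585 − 0.5962583)/3 = 0.3102586
R_{2,1} = 0.3172245 + (0.3172245 − 0.3817585)/3 = 0.2957132
R_{2,2} = (16·0.2957132 − 0.3102586) / 15 = 0.2947435

0.29474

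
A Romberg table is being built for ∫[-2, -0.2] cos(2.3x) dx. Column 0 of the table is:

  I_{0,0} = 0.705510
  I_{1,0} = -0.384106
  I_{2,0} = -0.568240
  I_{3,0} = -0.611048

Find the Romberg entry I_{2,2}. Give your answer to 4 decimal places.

-0.6218

I_{1,1} = -0.384106 + (-0.384106 − 0.705510)/3 = -0.747311
I_{2,1} = -0.568240 + (-0.568240 − (-0.384106))/3 = -0.629618
I_{2,2} = (16·(-0.629618) − (-0.747311)) / 15 = -0.621772
(Column j=1 coincides with Simpson's rule on the same nodes.)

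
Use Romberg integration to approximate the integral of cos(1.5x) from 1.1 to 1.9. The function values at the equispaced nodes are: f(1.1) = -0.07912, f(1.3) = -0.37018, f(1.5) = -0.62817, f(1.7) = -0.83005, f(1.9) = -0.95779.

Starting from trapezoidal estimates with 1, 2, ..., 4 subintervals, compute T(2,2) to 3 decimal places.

T(0,0) (trapezoid, 1 panel, h=0.8000): -0.41476
T(1,0) (trapezoid, 2 panels, h=0.4000): -0.45865
T(2,0) (trapezoid, 4 panels, h=0.2000): -0.46937
T(1,1) = -0.45865 + (-0.45865 − (-0.41476))/3 = -0.47328
T(2,1) = -0.46937 + (-0.46937 − (-0.45865))/3 = -0.47294
T(2,2) = -0.47294 + (-0.47294 − (-0.47328))/15 = -0.47292

-0.473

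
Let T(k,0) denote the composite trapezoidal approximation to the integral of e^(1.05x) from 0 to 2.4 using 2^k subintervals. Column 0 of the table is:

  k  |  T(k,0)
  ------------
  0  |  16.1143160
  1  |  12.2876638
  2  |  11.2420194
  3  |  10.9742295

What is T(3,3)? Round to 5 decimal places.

10.88438

Richardson extrapolation on the trapezoidal column (denominator 4−1=3):
T(1,1) = 12.2876638 + (12.2876638 − 16.1143160)/3 = 11.0121131
T(2,1) = (4·11.2420194 − 12.2876638) / 3 = 10.8934713
T(3,1) = (4·10.9742295 − 11.2420194) / 3 = 10.8849662
T(2,2) = (16·10.8934713 − 11.0121131) / 15 = 10.8855618
T(3,2) = (16·10.8849662 − 10.8934713) / 15 = 10.8843992
T(3,3) = (64·10.8843992 − 10.8855618) / 63 = 10.8843807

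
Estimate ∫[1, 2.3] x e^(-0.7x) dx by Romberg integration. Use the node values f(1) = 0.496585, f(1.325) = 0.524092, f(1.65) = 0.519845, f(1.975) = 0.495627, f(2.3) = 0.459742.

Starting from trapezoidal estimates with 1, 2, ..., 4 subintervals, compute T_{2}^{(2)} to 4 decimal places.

T_{0}^{(0)} (trapezoid, 1 panel, h=1.3000): 0.621613
T_{1}^{(0)} (trapezoid, 2 panels, h=0.6500): 0.648706
T_{2}^{(0)} (trapezoid, 4 panels, h=0.3250): 0.655761
T_{1}^{(1)} = 0.648706 + (0.648706 − 0.621613)/3 = 0.657737
T_{2}^{(1)} = 0.655761 + (0.655761 − 0.648706)/3 = 0.658113
T_{2}^{(2)} = 0.658113 + (0.658113 − 0.657737)/15 = 0.658138

0.6581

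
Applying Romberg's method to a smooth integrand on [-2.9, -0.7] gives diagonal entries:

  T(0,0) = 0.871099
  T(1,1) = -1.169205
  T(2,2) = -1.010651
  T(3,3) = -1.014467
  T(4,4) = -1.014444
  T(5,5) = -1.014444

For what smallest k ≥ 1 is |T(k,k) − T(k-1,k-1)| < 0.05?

|T(1,1) − T(0,0)| = 2.040304 ≥ 0.05
|T(2,2) − T(1,1)| = 0.158554 ≥ 0.05
|T(3,3) − T(2,2)| = 0.003816 < 0.05

k = 3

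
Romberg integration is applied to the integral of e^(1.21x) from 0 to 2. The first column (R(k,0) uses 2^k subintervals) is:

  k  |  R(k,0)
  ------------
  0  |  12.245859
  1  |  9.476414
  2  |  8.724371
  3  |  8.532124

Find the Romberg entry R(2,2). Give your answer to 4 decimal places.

8.4684

Richardson extrapolation on the trapezoidal column (denominator 4−1=3):
R(1,1) = 9.476414 + (9.476414 − 12.245859)/3 = 8.553266
R(2,1) = (4·8.724371 − 9.476414) / 3 = 8.473690
R(2,2) = 8.473690 + (8.473690 − 8.553266)/15 = 8.468385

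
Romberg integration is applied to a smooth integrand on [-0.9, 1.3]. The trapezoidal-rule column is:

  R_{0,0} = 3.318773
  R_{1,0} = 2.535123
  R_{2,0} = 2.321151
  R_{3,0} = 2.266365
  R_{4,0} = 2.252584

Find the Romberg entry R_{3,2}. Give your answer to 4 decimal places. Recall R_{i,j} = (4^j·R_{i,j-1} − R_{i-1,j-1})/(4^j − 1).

2.2480

R_{2,1} = (4·2.321151 − 2.535123) / 3 = 2.249827
R_{3,1} = (4·2.266365 − 2.321151) / 3 = 2.248103
R_{3,2} = (16·2.248103 − 2.249827) / 15 = 2.247988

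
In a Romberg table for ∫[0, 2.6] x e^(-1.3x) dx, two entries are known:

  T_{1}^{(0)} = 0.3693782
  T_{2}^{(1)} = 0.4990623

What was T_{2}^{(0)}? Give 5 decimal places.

From T_{2}^{(1)} = (4·T_{2}^{(0)} − T_{1}^{(0)})/3, solve for T_{2}^{(0)}:
4·T_{2}^{(0)} = 3·0.4990623 + 0.3693782 = 1.8665651
T_{2}^{(0)} = 0.4666413

0.46664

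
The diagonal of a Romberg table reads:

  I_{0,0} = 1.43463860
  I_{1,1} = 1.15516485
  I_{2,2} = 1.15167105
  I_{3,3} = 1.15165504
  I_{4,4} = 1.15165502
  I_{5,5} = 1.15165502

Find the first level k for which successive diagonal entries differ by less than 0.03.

|I_{1,1} − I_{0,0}| = 0.27947375 ≥ 0.03
|I_{2,2} − I_{1,1}| = 0.00349380 < 0.03

k = 2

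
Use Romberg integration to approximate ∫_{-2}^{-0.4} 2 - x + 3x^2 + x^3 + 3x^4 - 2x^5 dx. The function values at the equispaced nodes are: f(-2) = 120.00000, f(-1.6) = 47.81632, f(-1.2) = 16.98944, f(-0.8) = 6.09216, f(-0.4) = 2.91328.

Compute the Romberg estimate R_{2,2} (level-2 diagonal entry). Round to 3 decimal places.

R_{0,0} (trapezoid, 1 panel, h=1.6000): 98.33062
R_{1,0} (trapezoid, 2 panels, h=0.8000): 62.75686
R_{2,0} (trapezoid, 4 panels, h=0.4000): 52.94182
R_{1,1} = 62.75686 + (62.75686 − 98.33062)/3 = 50.89894
R_{2,1} = 52.94182 + (52.94182 − 62.75686)/3 = 49.67014
R_{2,2} = 49.67014 + (49.67014 − 50.89894)/15 = 49.58822

49.588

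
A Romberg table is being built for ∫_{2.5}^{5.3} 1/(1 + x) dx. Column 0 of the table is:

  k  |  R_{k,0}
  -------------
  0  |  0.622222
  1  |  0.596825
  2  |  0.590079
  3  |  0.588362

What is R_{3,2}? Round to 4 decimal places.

Richardson extrapolation on the trapezoidal column (denominator 4−1=3):
R_{2,1} = 0.590079 + (0.590079 − 0.596825)/3 = 0.587830
R_{3,1} = (4·0.588362 − 0.590079) / 3 = 0.587790
R_{3,2} = 0.587790 + (0.587790 − 0.587830)/15 = 0.587787

0.5878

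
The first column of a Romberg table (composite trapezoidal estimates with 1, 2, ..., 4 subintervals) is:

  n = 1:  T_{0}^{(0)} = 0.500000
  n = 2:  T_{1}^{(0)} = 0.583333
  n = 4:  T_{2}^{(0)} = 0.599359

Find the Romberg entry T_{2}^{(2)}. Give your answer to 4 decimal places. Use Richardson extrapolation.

0.6043

Richardson extrapolation on the trapezoidal column (denominator 4−1=3):
T_{1}^{(1)} = (4·0.583333 − 0.500000) / 3 = 0.611111
T_{2}^{(1)} = 0.599359 + (0.599359 − 0.583333)/3 = 0.604701
T_{2}^{(2)} = (16·0.604701 − 0.611111) / 15 = 0.604274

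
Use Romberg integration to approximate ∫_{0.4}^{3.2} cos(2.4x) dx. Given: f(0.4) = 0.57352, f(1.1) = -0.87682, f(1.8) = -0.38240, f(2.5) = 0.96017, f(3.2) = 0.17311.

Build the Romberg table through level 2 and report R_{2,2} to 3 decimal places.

0.103

R_{0,0} (trapezoid, 1 panel, h=2.8000): 1.04528
R_{1,0} (trapezoid, 2 panels, h=1.4000): -0.01272
R_{2,0} (trapezoid, 4 panels, h=0.7000): 0.05199
R_{1,1} = -0.01272 + (-0.01272 − 1.04528)/3 = -0.36539
R_{2,1} = 0.05199 + (0.05199 − (-0.01272))/3 = 0.07356
R_{2,2} = 0.07356 + (0.07356 − (-0.36539))/15 = 0.10282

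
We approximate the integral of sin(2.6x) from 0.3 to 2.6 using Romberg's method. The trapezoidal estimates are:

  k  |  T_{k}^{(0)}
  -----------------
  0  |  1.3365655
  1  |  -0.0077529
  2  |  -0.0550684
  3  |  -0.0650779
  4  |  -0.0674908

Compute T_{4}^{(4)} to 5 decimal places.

T_{1}^{(1)} = -0.0077529 + (-0.0077529 − 1.3365655)/3 = -0.4558590
T_{2}^{(1)} = -0.0550684 + (-0.0550684 − (-0.0077529))/3 = -0.0708402
T_{3}^{(1)} = (4·(-0.0650779) − (-0.0550684)) / 3 = -0.0684144
T_{4}^{(1)} = (4·(-0.0674908) − (-0.0650779)) / 3 = -0.0682951
T_{2}^{(2)} = -0.0708402 + (-0.0708402 − (-0.4558590))/15 = -0.0451723
T_{3}^{(2)} = -0.0684144 + (-0.0684144 − (-0.0708402))/15 = -0.0682527
T_{4}^{(2)} = (16·(-0.0682951) − (-0.0684144)) / 15 = -0.0682871
T_{3}^{(3)} = (64·(-0.0682527) − (-0.0451723)) / 63 = -0.0686191
T_{4}^{(3)} = (64·(-0.0682871) − (-0.0682527)) / 63 = -0.0682876
T_{4}^{(4)} = (256·(-0.0682876) − (-0.0686191)) / 255 = -0.0682863

-0.06829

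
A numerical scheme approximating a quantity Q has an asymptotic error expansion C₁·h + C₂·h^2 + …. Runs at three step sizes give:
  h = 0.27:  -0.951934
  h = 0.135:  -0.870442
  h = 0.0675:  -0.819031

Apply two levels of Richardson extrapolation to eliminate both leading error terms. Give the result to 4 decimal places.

First eliminate the h term (factor 2^1 = 2):
  B₁ = (2·(-0.870442) − (-0.951934))/1 = -0.788950
  B₂ = (2·(-0.819031) − (-0.870442))/1 = -0.767620
Then eliminate the h^2 term (factor 2^2 = 4):
  (4·(-0.767620) − (-0.788950))/3 = -0.760510

-0.7605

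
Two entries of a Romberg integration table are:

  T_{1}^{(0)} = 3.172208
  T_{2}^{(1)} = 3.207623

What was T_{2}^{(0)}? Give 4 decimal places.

From T_{2}^{(1)} = (4·T_{2}^{(0)} − T_{1}^{(0)})/3, solve for T_{2}^{(0)}:
4·T_{2}^{(0)} = 3·3.207623 + 3.172208 = 12.795077
T_{2}^{(0)} = 3.198769

3.1988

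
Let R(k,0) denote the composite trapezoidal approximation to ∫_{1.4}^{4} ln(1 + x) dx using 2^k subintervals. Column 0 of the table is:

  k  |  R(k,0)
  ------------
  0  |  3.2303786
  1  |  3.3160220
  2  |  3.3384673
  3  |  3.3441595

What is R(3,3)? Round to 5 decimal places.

3.34606

R(1,1) = (4·3.3160220 − 3.2303786) / 3 = 3.3445698
R(2,1) = 3.3384673 + (3.3384673 − 3.3160220)/3 = 3.3459491
R(3,1) = 3.3441595 + (3.3441595 − 3.3384673)/3 = 3.3460569
R(2,2) = (16·3.3459491 − 3.3445698) / 15 = 3.3460411
R(3,2) = (16·3.3460569 − 3.3459491) / 15 = 3.3460641
R(3,3) = 3.3460641 + (3.3460641 − 3.3460411)/63 = 3.3460645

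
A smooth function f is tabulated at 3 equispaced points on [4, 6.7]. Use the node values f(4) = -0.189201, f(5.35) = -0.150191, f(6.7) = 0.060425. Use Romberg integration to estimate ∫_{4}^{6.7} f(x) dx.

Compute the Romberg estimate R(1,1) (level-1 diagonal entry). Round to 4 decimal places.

-0.3283

R(0,0) (trapezoid, 1 panel, h=2.7000): -0.173848
R(1,0) (trapezoid, 2 panels, h=1.3500): -0.289682
R(1,1) = -0.289682 + (-0.289682 − (-0.173848))/3 = -0.328293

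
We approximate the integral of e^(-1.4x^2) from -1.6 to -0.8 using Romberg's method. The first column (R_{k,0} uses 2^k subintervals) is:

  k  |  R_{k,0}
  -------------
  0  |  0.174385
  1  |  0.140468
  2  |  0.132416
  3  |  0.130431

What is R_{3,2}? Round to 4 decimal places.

0.1298

Richardson extrapolation on the trapezoidal column (denominator 4−1=3):
R_{2,1} = (4·0.132416 − 0.140468) / 3 = 0.129732
R_{3,1} = 0.130431 + (0.130431 − 0.132416)/3 = 0.129769
R_{3,2} = 0.129769 + (0.129769 − 0.129732)/15 = 0.129771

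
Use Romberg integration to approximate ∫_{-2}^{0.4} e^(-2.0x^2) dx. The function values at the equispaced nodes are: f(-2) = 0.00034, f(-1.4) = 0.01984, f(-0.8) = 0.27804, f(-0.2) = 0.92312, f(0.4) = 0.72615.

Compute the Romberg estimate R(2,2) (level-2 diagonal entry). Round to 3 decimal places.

1.029

R(0,0) (trapezoid, 1 panel, h=2.4000): 0.87179
R(1,0) (trapezoid, 2 panels, h=1.2000): 0.76954
R(2,0) (trapezoid, 4 panels, h=0.6000): 0.95055
R(1,1) = 0.76954 + (0.76954 − 0.87179)/3 = 0.73546
R(2,1) = 0.95055 + (0.95055 − 0.76954)/3 = 1.01089
R(2,2) = 1.01089 + (1.01089 − 0.73546)/15 = 1.02925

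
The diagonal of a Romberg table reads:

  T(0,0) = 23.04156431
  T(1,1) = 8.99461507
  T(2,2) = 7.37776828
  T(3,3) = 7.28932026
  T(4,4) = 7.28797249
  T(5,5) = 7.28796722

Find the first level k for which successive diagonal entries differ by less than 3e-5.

|T(1,1) − T(0,0)| = 14.04694924 ≥ 3e-5
|T(2,2) − T(1,1)| = 1.61684679 ≥ 3e-5
|T(3,3) − T(2,2)| = 0.08844802 ≥ 3e-5
|T(4,4) − T(3,3)| = 0.00134777 ≥ 3e-5
|T(5,5) − T(4,4)| = 0.00000527 < 3e-5

k = 5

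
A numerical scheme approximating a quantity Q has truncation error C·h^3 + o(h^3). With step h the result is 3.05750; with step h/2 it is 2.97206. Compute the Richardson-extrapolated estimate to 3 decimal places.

2.960

The leading error scales as h^3; refining by a factor of 2 reduces it by 2^3 = 8.
Extrapolated value = (8·A(h/2) − A(h)) / (8 − 1)
= (8·2.97206 − 3.05750) / 7
= 20.71898 / 7 = 2.95985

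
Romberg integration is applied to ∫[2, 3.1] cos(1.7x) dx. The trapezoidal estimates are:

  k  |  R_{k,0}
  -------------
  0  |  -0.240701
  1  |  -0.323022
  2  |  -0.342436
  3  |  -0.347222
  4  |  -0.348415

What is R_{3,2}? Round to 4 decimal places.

Richardson extrapolation on the trapezoidal column (denominator 4−1=3):
R_{2,1} = -0.342436 + (-0.342436 − (-0.323022))/3 = -0.348907
R_{3,1} = -0.347222 + (-0.347222 − (-0.342436))/3 = -0.348817
R_{3,2} = (16·(-0.348817) − (-0.348907)) / 15 = -0.348811

-0.3488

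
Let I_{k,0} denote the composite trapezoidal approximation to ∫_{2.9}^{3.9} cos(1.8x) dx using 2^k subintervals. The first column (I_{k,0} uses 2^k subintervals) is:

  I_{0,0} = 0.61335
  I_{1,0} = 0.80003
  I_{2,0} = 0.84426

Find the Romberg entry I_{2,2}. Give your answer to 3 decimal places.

0.859

Richardson extrapolation on the trapezoidal column (denominator 4−1=3):
I_{1,1} = 0.80003 + (0.80003 − 0.61335)/3 = 0.86226
I_{2,1} = (4·0.84426 − 0.80003) / 3 = 0.85900
I_{2,2} = (16·0.85900 − 0.86226) / 15 = 0.85878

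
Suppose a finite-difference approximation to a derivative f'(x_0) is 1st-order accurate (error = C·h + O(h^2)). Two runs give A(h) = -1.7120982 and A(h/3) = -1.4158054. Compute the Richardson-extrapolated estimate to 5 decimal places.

-1.26766

The leading error scales as h; refining by a factor of 3 reduces it by 3^1 = 3.
Extrapolated value = (3·A(h/3) − A(h)) / (3 − 1)
= (3·(-1.4158054) − (-1.7120982)) / 2
= -2.5353180 / 2 = -1.2676590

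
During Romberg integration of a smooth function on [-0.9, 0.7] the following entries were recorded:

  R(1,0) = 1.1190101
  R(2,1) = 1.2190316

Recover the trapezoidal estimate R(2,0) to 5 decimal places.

From R(2,1) = (4·R(2,0) − R(1,0))/3, solve for R(2,0):
4·R(2,0) = 3·1.2190316 + 1.1190101 = 4.7761049
R(2,0) = 1.1940262

1.19403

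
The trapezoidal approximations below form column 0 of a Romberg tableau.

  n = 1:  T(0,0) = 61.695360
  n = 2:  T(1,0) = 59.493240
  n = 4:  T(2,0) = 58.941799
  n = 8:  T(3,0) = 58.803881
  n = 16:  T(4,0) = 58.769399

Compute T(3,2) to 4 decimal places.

Richardson extrapolation on the trapezoidal column (denominator 4−1=3):
T(2,1) = (4·58.941799 − 59.493240) / 3 = 58.757985
T(3,1) = 58.803881 + (58.803881 − 58.941799)/3 = 58.757908
T(3,2) = 58.757908 + (58.757908 − 58.757985)/15 = 58.757903

58.7579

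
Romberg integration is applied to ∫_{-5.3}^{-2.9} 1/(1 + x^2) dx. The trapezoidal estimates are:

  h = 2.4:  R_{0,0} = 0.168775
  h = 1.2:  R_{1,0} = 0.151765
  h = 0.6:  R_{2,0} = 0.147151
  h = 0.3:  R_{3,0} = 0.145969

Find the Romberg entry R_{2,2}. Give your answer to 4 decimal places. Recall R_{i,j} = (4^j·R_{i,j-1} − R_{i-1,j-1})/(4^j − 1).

0.1456

R_{1,1} = (4·0.151765 − 0.168775) / 3 = 0.146095
R_{2,1} = 0.147151 + (0.147151 − 0.151765)/3 = 0.145613
R_{2,2} = (16·0.145613 − 0.146095) / 15 = 0.145581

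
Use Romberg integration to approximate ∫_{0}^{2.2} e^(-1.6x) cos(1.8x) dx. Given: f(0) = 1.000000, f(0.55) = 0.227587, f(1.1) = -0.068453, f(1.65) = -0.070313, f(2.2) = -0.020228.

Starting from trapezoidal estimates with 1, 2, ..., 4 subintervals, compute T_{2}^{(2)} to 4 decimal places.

0.2706

T_{0}^{(0)} (trapezoid, 1 panel, h=2.2000): 1.077749
T_{1}^{(0)} (trapezoid, 2 panels, h=1.1000): 0.463576
T_{2}^{(0)} (trapezoid, 4 panels, h=0.5500): 0.318289
T_{1}^{(1)} = 0.463576 + (0.463576 − 1.077749)/3 = 0.258852
T_{2}^{(1)} = 0.318289 + (0.318289 − 0.463576)/3 = 0.269860
T_{2}^{(2)} = 0.269860 + (0.269860 − 0.258852)/15 = 0.270594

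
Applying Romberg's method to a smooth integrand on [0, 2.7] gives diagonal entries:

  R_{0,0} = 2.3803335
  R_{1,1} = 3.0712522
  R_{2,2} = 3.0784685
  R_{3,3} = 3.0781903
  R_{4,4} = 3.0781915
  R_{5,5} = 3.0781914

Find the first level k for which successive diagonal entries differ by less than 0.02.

|R_{1,1} − R_{0,0}| = 0.6909187 ≥ 0.02
|R_{2,2} − R_{1,1}| = 0.0072163 < 0.02

k = 2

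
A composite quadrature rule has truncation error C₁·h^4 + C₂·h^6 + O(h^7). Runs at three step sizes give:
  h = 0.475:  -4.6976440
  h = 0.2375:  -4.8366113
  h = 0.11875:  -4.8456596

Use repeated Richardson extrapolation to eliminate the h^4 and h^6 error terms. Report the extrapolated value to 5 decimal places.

-4.84627

First eliminate the h^4 term (factor 2^4 = 16):
  B₁ = (16·(-4.8366113) − (-4.6976440))/15 = -4.8458758
  B₂ = (16·(-4.8456596) − (-4.8366113))/15 = -4.8462628
Then eliminate the h^6 term (factor 2^6 = 64):
  (64·(-4.8462628) − (-4.8458758))/63 = -4.8462689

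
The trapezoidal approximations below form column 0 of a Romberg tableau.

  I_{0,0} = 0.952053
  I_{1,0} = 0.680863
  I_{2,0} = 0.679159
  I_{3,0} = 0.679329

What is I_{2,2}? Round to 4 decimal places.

0.6845

I_{1,1} = 0.680863 + (0.680863 − 0.952053)/3 = 0.590466
I_{2,1} = 0.679159 + (0.679159 − 0.680863)/3 = 0.678591
I_{2,2} = 0.678591 + (0.678591 − 0.590466)/15 = 0.684466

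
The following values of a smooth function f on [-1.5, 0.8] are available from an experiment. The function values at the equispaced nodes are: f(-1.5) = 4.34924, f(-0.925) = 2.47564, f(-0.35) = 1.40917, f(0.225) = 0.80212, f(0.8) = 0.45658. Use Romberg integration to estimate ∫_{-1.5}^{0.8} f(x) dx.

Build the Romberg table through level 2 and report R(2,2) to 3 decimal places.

3.972

R(0,0) (trapezoid, 1 panel, h=2.3000): 5.52669
R(1,0) (trapezoid, 2 panels, h=1.1500): 4.38389
R(2,0) (trapezoid, 4 panels, h=0.5750): 4.07666
R(1,1) = 4.38389 + (4.38389 − 5.52669)/3 = 4.00296
R(2,1) = 4.07666 + (4.07666 − 4.38389)/3 = 3.97425
R(2,2) = 3.97425 + (3.97425 − 4.00296)/15 = 3.97234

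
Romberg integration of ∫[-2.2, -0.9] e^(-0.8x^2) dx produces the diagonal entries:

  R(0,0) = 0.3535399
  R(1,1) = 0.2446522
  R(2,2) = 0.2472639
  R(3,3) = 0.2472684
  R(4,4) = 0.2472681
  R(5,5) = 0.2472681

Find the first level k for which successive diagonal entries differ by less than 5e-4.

|R(1,1) − R(0,0)| = 0.1088877 ≥ 5e-4
|R(2,2) − R(1,1)| = 0.0026117 ≥ 5e-4
|R(3,3) − R(2,2)| = 0.0000045 < 5e-4

k = 3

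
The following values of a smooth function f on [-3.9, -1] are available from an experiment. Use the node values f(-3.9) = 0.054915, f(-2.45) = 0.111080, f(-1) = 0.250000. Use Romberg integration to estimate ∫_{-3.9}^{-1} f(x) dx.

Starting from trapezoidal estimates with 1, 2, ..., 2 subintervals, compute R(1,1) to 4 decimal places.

R(0,0) (trapezoid, 1 panel, h=2.9000): 0.442127
R(1,0) (trapezoid, 2 panels, h=1.4500): 0.382129
R(1,1) = 0.382129 + (0.382129 − 0.442127)/3 = 0.362130

0.3621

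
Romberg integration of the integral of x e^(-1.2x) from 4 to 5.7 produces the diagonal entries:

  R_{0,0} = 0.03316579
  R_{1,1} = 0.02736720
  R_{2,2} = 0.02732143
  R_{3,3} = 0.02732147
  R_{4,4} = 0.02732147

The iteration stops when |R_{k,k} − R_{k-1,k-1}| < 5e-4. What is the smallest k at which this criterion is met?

k = 2

|R_{1,1} − R_{0,0}| = 0.00579859 ≥ 5e-4
|R_{2,2} − R_{1,1}| = 0.00004577 < 5e-4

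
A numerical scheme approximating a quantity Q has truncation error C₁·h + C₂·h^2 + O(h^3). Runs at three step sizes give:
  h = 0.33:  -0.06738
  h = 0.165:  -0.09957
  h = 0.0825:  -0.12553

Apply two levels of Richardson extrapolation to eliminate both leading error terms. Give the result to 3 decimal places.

First eliminate the h term (factor 2^1 = 2):
  B₁ = (2·(-0.09957) − (-0.06738))/1 = -0.13176
  B₂ = (2·(-0.12553) − (-0.09957))/1 = -0.15149
Then eliminate the h^2 term (factor 2^2 = 4):
  (4·(-0.15149) − (-0.13176))/3 = -0.15807

-0.158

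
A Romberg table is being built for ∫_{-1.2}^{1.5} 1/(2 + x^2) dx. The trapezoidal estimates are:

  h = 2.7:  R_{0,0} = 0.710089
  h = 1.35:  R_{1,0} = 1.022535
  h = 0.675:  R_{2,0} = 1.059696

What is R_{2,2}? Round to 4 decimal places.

R_{1,1} = 1.022535 + (1.022535 − 0.710089)/3 = 1.126684
R_{2,1} = 1.059696 + (1.059696 − 1.022535)/3 = 1.072083
R_{2,2} = 1.072083 + (1.072083 − 1.126684)/15 = 1.068443

1.0684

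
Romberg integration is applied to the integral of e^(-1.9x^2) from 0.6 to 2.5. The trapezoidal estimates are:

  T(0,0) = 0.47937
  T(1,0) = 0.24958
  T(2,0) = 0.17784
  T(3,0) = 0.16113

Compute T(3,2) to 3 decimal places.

T(2,1) = (4·0.17784 − 0.24958) / 3 = 0.15393
T(3,1) = 0.16113 + (0.16113 − 0.17784)/3 = 0.15556
T(3,2) = 0.15556 + (0.15556 − 0.15393)/15 = 0.15567

0.156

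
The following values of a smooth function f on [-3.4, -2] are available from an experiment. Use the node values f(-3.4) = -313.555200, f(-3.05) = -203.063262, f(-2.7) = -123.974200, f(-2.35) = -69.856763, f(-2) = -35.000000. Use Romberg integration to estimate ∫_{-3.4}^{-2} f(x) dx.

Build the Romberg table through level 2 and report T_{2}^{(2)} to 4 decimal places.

-196.9492

T_{0}^{(0)} (trapezoid, 1 panel, h=1.4000): -243.988640
T_{1}^{(0)} (trapezoid, 2 panels, h=0.7000): -208.776260
T_{2}^{(0)} (trapezoid, 4 panels, h=0.3500): -199.910139
T_{1}^{(1)} = -208.776260 + (-208.776260 − (-243.988640))/3 = -197.038800
T_{2}^{(1)} = -199.910139 + (-199.910139 − (-208.776260))/3 = -196.954765
T_{2}^{(2)} = -196.954765 + (-196.954765 − (-197.038800))/15 = -196.949163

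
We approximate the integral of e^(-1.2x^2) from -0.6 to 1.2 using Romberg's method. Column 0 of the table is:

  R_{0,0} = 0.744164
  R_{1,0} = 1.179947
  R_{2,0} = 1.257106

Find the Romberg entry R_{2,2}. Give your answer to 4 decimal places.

R_{1,1} = (4·1.179947 − 0.744164) / 3 = 1.325208
R_{2,1} = (4·1.257106 − 1.179947) / 3 = 1.282826
R_{2,2} = (16·1.282826 − 1.325208) / 15 = 1.280001

1.2800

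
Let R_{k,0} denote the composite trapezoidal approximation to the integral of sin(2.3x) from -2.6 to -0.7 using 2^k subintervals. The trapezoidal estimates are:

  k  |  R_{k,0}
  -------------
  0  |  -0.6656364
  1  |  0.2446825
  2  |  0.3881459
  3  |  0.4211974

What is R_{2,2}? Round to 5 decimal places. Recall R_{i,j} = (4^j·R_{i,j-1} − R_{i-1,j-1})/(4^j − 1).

0.42849

Richardson extrapolation on the trapezoidal column (denominator 4−1=3):
R_{1,1} = (4·0.2446825 − (-0.6656364)) / 3 = 0.5481221
R_{2,1} = 0.3881459 + (0.3881459 − 0.2446825)/3 = 0.4359670
R_{2,2} = (16·0.4359670 − 0.5481221) / 15 = 0.4284900
(Column j=1 coincides with Simpson's rule on the same nodes.)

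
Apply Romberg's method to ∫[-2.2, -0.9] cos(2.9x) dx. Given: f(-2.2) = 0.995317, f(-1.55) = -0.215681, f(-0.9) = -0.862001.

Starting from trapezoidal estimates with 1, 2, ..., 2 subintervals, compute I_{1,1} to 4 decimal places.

I_{0,0} (trapezoid, 1 panel, h=1.3000): 0.086655
I_{1,0} (trapezoid, 2 panels, h=0.6500): -0.096865
I_{1,1} = -0.096865 + (-0.096865 − 0.086655)/3 = -0.158038

-0.1580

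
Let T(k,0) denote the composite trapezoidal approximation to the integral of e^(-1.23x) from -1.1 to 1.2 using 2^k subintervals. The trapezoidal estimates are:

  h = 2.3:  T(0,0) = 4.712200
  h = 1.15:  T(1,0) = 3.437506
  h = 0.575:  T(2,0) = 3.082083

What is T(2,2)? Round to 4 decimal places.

2.9603

Richardson extrapolation on the trapezoidal column (denominator 4−1=3):
T(1,1) = (4·3.437506 − 4.712200) / 3 = 3.012608
T(2,1) = 3.082083 + (3.082083 − 3.437506)/3 = 2.963609
T(2,2) = 2.963609 + (2.963609 − 3.012608)/15 = 2.960342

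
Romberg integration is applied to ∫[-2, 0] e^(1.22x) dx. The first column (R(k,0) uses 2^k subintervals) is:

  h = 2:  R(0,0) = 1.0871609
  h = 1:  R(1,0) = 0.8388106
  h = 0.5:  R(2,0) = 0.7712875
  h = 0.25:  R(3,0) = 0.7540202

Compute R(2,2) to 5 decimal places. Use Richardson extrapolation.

R(1,1) = (4·0.8388106 − 1.0871609) / 3 = 0.7560272
R(2,1) = (4·0.7712875 − 0.8388106) / 3 = 0.7487798
R(2,2) = 0.7487798 + (0.7487798 − 0.7560272)/15 = 0.7482966

0.74830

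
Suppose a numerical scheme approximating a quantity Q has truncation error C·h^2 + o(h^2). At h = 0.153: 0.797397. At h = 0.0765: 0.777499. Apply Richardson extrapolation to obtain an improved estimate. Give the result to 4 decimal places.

Extrapolated value = (4·A(h/2) − A(h)) / (4 − 1)
= (4·0.777499 − 0.797397) / 3
= 2.312599 / 3 = 0.770866

0.7709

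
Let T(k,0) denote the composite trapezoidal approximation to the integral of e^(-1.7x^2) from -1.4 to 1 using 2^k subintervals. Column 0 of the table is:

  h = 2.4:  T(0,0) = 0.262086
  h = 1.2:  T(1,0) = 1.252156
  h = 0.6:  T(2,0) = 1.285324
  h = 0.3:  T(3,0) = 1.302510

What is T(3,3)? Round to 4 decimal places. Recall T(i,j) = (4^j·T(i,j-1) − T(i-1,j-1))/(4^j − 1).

Richardson extrapolation on the trapezoidal column (denominator 4−1=3):
T(1,1) = 1.252156 + (1.252156 − 0.262086)/3 = 1.582179
T(2,1) = 1.285324 + (1.285324 − 1.252156)/3 = 1.296380
T(3,1) = 1.302510 + (1.302510 − 1.285324)/3 = 1.308239
T(2,2) = 1.296380 + (1.296380 − 1.582179)/15 = 1.277327
T(3,2) = (16·1.308239 − 1.296380) / 15 = 1.309030
T(3,3) = (64·1.309030 − 1.277327) / 63 = 1.309533

1.3095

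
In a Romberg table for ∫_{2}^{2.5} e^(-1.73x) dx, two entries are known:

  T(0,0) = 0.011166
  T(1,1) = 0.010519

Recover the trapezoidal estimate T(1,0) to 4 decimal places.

0.0107

From T(1,1) = (4·T(1,0) − T(0,0))/3, solve for T(1,0):
4·T(1,0) = 3·0.010519 + 0.011166 = 0.042723
T(1,0) = 0.010681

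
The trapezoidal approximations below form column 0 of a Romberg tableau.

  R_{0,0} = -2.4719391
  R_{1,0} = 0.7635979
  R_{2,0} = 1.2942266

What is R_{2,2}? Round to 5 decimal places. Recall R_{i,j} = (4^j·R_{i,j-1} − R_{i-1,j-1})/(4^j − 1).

Richardson extrapolation on the trapezoidal column (denominator 4−1=3):
R_{1,1} = (4·0.7635979 − (-2.4719391)) / 3 = 1.8421102
R_{2,1} = (4·1.2942266 − 0.7635979) / 3 = 1.4711028
R_{2,2} = 1.4711028 + (1.4711028 − 1.8421102)/15 = 1.4463690

1.44637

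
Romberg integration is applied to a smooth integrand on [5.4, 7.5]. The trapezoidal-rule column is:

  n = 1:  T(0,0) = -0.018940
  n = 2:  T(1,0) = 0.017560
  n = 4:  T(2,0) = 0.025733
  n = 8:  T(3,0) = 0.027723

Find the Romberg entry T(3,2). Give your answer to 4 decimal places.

0.0284

Richardson extrapolation on the trapezoidal column (denominator 4−1=3):
T(2,1) = 0.025733 + (0.025733 − 0.017560)/3 = 0.028457
T(3,1) = (4·0.027723 − 0.025733) / 3 = 0.028386
T(3,2) = (16·0.028386 − 0.028457) / 15 = 0.028381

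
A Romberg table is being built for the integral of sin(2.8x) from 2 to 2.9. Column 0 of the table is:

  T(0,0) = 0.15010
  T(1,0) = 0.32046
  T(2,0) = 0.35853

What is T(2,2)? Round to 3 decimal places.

Richardson extrapolation on the trapezoidal column (denominator 4−1=3):
T(1,1) = 0.32046 + (0.32046 − 0.15010)/3 = 0.37725
T(2,1) = (4·0.35853 − 0.32046) / 3 = 0.37122
T(2,2) = (16·0.37122 − 0.37725) / 15 = 0.37082
(Column j=1 coincides with Simpson's rule on the same nodes.)

0.371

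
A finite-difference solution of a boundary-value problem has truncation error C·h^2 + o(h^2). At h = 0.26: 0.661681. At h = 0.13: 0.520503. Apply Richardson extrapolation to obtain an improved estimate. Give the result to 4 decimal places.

Extrapolated value = (4·A(h/2) − A(h)) / (4 − 1)
= (4·0.520503 − 0.661681) / 3
= 1.420331 / 3 = 0.473444

0.4734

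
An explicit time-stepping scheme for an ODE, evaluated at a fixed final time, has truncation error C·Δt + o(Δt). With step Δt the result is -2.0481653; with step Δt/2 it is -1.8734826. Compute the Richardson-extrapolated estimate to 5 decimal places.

The leading error scales as Δt; refining by a factor of 2 reduces it by 2^1 = 2.
Extrapolated value = (2·A(Δt/2) − A(Δt)) / (2 − 1)
= (2·(-1.8734826) − (-2.0481653)) / 1
= -1.6987999 / 1 = -1.6987999

-1.69880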